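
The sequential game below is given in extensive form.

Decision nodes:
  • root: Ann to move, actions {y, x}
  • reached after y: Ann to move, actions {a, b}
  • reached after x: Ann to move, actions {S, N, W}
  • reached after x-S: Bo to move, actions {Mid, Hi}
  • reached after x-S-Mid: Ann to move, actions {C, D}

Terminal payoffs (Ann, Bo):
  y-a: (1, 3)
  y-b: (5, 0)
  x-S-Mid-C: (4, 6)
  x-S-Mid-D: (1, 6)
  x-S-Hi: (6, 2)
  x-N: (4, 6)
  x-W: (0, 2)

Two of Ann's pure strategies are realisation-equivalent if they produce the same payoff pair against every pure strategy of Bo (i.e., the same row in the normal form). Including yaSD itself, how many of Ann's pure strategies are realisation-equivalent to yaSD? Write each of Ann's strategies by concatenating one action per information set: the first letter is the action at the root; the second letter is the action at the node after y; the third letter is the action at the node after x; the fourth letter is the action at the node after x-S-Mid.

Row for yaSD (columns Mid, Hi): (1,3) (1,3).
Under yaSD, Ann's choice at the node after x and at the node after x-S-Mid can never be reached regardless of what Bo does, so varying those choices leaves every outcome unchanged.
Holding the reachable choices fixed and varying the unreachable ones freely already gives 3 × 2 = 6 equivalent strategies.
No other strategy reproduces this row, so those 6 are the full class: yaSC, yaSD, yaNC, yaND, yaWC, yaWD.

6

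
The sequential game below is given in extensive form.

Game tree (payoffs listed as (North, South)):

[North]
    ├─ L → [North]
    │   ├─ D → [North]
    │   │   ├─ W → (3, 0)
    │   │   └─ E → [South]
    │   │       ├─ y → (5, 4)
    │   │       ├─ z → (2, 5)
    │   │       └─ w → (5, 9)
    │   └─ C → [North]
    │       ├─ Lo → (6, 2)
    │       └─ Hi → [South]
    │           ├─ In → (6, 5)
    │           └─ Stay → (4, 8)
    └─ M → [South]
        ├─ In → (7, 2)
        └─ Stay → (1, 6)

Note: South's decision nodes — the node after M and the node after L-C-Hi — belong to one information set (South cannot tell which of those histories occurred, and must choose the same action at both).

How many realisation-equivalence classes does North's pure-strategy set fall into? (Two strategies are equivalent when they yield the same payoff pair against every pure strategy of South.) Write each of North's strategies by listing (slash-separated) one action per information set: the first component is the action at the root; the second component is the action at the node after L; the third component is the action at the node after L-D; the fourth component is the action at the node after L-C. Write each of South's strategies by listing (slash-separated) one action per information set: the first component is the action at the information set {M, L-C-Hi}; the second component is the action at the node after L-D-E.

5

North has 16 pure strategies: L/D/W/Lo, L/D/W/Hi, L/D/E/Lo, L/D/E/Hi, L/C/W/Lo, L/C/W/Hi, L/C/E/Lo, L/C/E/Hi, M/D/W/Lo, M/D/W/Hi, M/D/E/Lo, M/D/E/Hi, M/C/W/Lo, M/C/W/Hi, M/C/E/Lo, M/C/E/Hi. Columns: In/y, In/z, In/w, Stay/y, Stay/z, Stay/w.
{L/D/W/Lo, L/D/W/Hi} → row (3,0) (3,0) (3,0) (3,0) (3,0) (3,0)
{L/D/E/Lo, L/D/E/Hi} → row (5,4) (2,5) (5,9) (5,4) (2,5) (5,9)
{L/C/W/Lo, L/C/E/Lo} → row (6,2) (6,2) (6,2) (6,2) (6,2) (6,2)
{L/C/W/Hi, L/C/E/Hi} → row (6,5) (6,5) (6,5) (4,8) (4,8) (4,8)
{M/D/W/Lo, M/D/W/Hi, M/D/E/Lo, M/D/E/Hi, M/C/W/Lo, M/C/W/Hi, M/C/E/Lo, M/C/E/Hi} → row (7,2) (7,2) (7,2) (1,6) (1,6) (1,6)
That's 5 distinct rows out of 16 strategies.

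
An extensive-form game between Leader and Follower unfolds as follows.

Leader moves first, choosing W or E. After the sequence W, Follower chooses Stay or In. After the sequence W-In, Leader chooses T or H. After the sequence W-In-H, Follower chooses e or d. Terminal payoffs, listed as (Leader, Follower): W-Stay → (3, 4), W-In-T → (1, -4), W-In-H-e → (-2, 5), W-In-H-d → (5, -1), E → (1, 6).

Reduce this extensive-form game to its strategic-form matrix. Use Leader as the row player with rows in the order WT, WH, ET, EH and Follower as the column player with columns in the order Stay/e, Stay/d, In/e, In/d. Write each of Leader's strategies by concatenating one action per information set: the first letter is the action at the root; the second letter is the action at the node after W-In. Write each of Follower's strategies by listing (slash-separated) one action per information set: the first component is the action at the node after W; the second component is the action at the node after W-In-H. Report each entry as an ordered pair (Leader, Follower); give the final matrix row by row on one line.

WT: (3,4) (3,4) (1,-4) (1,-4) | WH: (3,4) (3,4) (-2,5) (5,-1) | ET: (1,6) (1,6) (1,6) (1,6) | EH: (1,6) (1,6) (1,6) (1,6)

Row WT: Stay/e→(3,4), Stay/d→(3,4), In/e→(1,-4), In/d→(1,-4)
Row WH: Stay/e→(3,4), Stay/d→(3,4), In/e→(-2,5), In/d→(5,-1)
Row ET: Stay/e→(1,6), Stay/d→(1,6), In/e→(1,6), In/d→(1,6)
Row EH: Stay/e→(1,6), Stay/d→(1,6), In/e→(1,6), In/d→(1,6)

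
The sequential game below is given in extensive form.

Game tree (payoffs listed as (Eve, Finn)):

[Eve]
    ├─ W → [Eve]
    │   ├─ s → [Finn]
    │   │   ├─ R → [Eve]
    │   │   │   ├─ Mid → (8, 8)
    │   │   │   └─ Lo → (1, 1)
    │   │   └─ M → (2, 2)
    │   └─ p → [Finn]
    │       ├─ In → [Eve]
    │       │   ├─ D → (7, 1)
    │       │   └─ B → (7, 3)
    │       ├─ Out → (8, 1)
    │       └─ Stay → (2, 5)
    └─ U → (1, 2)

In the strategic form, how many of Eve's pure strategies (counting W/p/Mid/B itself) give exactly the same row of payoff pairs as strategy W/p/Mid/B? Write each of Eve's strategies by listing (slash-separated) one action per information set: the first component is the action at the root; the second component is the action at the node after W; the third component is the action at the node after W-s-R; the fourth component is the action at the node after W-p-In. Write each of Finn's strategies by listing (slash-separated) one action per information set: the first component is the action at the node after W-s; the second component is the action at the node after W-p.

2

Row for W/p/Mid/B (columns R/In, R/Out, R/Stay, M/In, M/Out, M/Stay): (7,3) (8,1) (2,5) (7,3) (8,1) (2,5).
Under W/p/Mid/B, Eve's choice at the node after W-s-R can never be reached regardless of what Finn does, so varying those choices leaves every outcome unchanged.
Holding the reachable choices fixed and varying the unreachable one freely already gives 2 equivalent strategies.
No other strategy reproduces this row, so those 2 are the full class: W/p/Mid/B, W/p/Lo/B.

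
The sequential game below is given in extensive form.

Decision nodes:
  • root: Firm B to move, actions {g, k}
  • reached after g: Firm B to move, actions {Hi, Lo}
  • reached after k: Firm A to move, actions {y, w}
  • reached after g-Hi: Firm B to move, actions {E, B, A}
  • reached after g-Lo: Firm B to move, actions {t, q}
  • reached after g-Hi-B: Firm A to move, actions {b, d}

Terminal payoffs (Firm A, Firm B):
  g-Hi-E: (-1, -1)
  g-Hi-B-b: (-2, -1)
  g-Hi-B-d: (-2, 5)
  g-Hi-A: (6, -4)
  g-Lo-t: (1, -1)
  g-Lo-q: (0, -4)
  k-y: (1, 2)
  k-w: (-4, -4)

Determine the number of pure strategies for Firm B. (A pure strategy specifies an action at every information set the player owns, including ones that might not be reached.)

24

Firm B owns the root with actions {g, k} — two choices.
Firm B owns the node after g with actions {Hi, Lo} — two choices.
Firm B owns the node after g-Hi with actions {E, B, A} — three choices.
Firm B owns the node after g-Lo with actions {t, q} — two choices.
A pure strategy fixes one action at each information set independently, so the count is the product 2 × 2 × 3 × 2 = 24.
(For reference, Firm A has 4 pure strategies, giving a 24×4 normal-form matrix.)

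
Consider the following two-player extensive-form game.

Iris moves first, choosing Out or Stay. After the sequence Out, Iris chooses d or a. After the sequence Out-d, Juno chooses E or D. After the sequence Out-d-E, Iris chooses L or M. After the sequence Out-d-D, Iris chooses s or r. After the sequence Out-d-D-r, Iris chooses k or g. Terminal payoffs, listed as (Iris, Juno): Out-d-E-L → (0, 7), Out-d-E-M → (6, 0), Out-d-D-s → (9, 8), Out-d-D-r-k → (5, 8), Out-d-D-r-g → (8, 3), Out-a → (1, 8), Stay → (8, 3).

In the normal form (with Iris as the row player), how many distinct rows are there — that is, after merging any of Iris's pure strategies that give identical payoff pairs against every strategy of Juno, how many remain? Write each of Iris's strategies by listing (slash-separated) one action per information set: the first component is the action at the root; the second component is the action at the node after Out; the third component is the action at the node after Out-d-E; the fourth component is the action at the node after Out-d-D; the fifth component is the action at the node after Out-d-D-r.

8

Iris has 32 pure strategies: Out/d/L/s/k, Out/d/L/s/g, Out/d/L/r/k, Out/d/L/r/g, Out/d/M/s/k, Out/d/M/s/g, Out/d/M/r/k, Out/d/M/r/g, Out/a/L/s/k, Out/a/L/s/g, Out/a/L/r/k, Out/a/L/r/g, Out/a/M/s/k, Out/a/M/s/g, Out/a/M/r/k, Out/a/M/r/g, Stay/d/L/s/k, Stay/d/L/s/g, Stay/d/L/r/k, Stay/d/L/r/g, Stay/d/M/s/k, Stay/d/M/s/g, Stay/d/M/r/k, Stay/d/M/r/g, Stay/a/L/s/k, Stay/a/L/s/g, Stay/a/L/r/k, Stay/a/L/r/g, Stay/a/M/s/k, Stay/a/M/s/g, Stay/a/M/r/k, Stay/a/M/r/g. Columns: E, D.
{Out/d/L/s/k, Out/d/L/s/g} → row (0,7) (9,8)
{Out/d/L/r/k} → row (0,7) (5,8)
{Out/d/L/r/g} → row (0,7) (8,3)
{Out/d/M/s/k, Out/d/M/s/g} → row (6,0) (9,8)
{Out/d/M/r/k} → row (6,0) (5,8)
{Out/d/M/r/g} → row (6,0) (8,3)
{Out/a/L/s/k, Out/a/L/s/g, Out/a/L/r/k, Out/a/L/r/g, Out/a/M/s/k, Out/a/M/s/g, Out/a/M/r/k, Out/a/M/r/g} → row (1,8) (1,8)
{Stay/d/L/s/k, Stay/d/L/s/g, Stay/d/L/r/k, Stay/d/L/r/g, Stay/d/M/s/k, Stay/d/M/s/g, Stay/d/M/r/k, Stay/d/M/r/g, Stay/a/L/s/k, Stay/a/L/s/g, Stay/a/L/r/k, Stay/a/L/r/g, Stay/a/M/s/k, Stay/a/M/s/g, Stay/a/M/r/k, Stay/a/M/r/g} → row (8,3) (8,3)
That's 8 distinct rows out of 32 strategies.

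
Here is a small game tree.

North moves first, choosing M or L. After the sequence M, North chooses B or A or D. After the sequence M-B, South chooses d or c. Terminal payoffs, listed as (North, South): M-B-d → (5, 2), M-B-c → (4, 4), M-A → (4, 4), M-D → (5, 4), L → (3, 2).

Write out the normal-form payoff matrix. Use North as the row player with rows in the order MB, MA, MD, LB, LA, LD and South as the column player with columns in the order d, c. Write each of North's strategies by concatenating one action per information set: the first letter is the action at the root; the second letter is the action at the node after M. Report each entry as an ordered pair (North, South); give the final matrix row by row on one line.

MB: (5,2) (4,4) | MA: (4,4) (4,4) | MD: (5,4) (5,4) | LB: (3,2) (3,2) | LA: (3,2) (3,2) | LD: (3,2) (3,2)

            d        c
  MB    (5,2)    (4,4)
  MA    (4,4)    (4,4)
  MD    (5,4)    (5,4)
  LB    (3,2)    (3,2)
  LA    (3,2)    (3,2)
  LD    (3,2)    (3,2)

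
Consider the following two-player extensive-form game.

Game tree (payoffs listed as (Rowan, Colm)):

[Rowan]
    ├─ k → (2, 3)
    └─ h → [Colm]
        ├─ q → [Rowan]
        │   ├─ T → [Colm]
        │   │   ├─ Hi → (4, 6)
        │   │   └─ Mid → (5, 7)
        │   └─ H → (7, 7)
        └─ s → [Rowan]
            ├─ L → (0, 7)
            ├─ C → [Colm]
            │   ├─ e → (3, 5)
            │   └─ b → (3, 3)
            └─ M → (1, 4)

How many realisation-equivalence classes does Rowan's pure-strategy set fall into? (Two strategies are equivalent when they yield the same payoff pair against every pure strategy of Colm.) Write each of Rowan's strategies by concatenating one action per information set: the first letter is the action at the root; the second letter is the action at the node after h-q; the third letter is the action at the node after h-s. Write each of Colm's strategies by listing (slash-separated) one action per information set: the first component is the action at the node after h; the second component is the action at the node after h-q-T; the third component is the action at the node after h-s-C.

7

Rowan has 12 pure strategies: kTL, kTC, kTM, kHL, kHC, kHM, hTL, hTC, hTM, hHL, hHC, hHM. Columns: q/Hi/e, q/Hi/b, q/Mid/e, q/Mid/b, s/Hi/e, s/Hi/b, s/Mid/e, s/Mid/b.
{kTL, kTC, kTM, kHL, kHC, kHM} → row (2,3) (2,3) (2,3) (2,3) (2,3) (2,3) (2,3) (2,3)
{hTL} → row (4,6) (4,6) (5,7) (5,7) (0,7) (0,7) (0,7) (0,7)
{hTC} → row (4,6) (4,6) (5,7) (5,7) (3,5) (3,3) (3,5) (3,3)
{hTM} → row (4,6) (4,6) (5,7) (5,7) (1,4) (1,4) (1,4) (1,4)
{hHL} → row (7,7) (7,7) (7,7) (7,7) (0,7) (0,7) (0,7) (0,7)
{hHC} → row (7,7) (7,7) (7,7) (7,7) (3,5) (3,3) (3,5) (3,3)
{hHM} → row (7,7) (7,7) (7,7) (7,7) (1,4) (1,4) (1,4) (1,4)
That's 7 distinct rows out of 12 strategies.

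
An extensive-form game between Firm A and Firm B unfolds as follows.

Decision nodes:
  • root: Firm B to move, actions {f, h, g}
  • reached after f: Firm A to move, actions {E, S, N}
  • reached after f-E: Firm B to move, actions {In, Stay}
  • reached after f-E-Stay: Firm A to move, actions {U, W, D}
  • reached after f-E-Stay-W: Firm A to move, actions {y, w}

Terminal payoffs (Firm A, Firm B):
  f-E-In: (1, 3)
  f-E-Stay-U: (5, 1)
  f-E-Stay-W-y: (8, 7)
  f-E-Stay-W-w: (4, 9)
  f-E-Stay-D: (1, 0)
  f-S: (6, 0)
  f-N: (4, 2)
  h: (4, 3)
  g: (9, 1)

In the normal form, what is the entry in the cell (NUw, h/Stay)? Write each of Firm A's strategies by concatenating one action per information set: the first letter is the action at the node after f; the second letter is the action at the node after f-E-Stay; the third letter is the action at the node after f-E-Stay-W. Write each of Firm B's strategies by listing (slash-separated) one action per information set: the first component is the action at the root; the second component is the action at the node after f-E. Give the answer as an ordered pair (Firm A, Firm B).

Trace the play path from the root:
  Firm B plays h
→ terminal payoff (4, 3).
(Firm A's choice at the node after f is never reached on this path, so it doesn't affect the outcome.)

(4, 3)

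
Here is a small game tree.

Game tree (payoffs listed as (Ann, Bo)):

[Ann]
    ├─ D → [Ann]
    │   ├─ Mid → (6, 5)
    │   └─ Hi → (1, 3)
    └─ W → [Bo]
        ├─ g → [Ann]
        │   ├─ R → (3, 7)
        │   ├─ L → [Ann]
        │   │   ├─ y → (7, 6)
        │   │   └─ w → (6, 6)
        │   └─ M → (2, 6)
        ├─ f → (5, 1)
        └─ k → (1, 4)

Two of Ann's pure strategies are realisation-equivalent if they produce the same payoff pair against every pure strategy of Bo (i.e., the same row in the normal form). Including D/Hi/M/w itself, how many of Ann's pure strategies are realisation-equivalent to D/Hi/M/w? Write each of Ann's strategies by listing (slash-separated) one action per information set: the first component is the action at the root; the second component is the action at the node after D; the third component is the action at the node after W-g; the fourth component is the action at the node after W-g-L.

Row for D/Hi/M/w (columns g, f, k): (1,3) (1,3) (1,3).
Under D/Hi/M/w, Ann's choice at the node after W-g and at the node after W-g-L can never be reached regardless of what Bo does, so varying those choices leaves every outcome unchanged.
Holding the reachable choices fixed and varying the unreachable ones freely already gives 3 × 2 = 6 equivalent strategies.
No other strategy reproduces this row, so those 6 are the full class: D/Hi/R/y, D/Hi/R/w, D/Hi/L/y, D/Hi/L/w, D/Hi/M/y, D/Hi/M/w.

6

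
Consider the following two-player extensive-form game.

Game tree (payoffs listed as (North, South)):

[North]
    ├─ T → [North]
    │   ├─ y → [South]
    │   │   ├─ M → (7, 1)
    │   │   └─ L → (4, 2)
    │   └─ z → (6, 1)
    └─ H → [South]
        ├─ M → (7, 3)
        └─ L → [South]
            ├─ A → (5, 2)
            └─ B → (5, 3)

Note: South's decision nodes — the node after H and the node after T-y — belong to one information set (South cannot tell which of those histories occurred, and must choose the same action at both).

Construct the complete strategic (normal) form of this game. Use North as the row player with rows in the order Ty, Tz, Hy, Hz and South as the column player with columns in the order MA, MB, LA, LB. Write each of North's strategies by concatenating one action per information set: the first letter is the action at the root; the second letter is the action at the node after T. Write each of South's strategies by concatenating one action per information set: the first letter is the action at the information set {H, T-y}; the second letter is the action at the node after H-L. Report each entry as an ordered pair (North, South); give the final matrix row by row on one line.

           MA       MB       LA       LB
  Ty    (7,1)    (7,1)    (4,2)    (4,2)
  Tz    (6,1)    (6,1)    (6,1)    (6,1)
  Hy    (7,3)    (7,3)    (5,2)    (5,3)
  Hz    (7,3)    (7,3)    (5,2)    (5,3)

Ty: (7,1) (7,1) (4,2) (4,2) | Tz: (6,1) (6,1) (6,1) (6,1) | Hy: (7,3) (7,3) (5,2) (5,3) | Hz: (7,3) (7,3) (5,2) (5,3)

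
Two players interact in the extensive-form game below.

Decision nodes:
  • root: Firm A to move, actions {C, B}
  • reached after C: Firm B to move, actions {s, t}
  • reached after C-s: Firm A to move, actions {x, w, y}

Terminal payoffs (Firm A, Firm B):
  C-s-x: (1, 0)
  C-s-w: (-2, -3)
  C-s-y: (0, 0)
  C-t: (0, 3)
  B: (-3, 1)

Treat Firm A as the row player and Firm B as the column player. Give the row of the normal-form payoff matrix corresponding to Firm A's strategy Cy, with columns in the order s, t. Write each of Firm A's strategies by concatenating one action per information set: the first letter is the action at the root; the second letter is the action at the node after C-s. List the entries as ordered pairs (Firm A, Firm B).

vs s: Firm A plays C → Firm B plays s at [C] → Firm A plays y at [C-s] → (0, 0)
vs t: Firm A plays C → Firm B plays t at [C] → (0, 3)

(0,0) (0,3)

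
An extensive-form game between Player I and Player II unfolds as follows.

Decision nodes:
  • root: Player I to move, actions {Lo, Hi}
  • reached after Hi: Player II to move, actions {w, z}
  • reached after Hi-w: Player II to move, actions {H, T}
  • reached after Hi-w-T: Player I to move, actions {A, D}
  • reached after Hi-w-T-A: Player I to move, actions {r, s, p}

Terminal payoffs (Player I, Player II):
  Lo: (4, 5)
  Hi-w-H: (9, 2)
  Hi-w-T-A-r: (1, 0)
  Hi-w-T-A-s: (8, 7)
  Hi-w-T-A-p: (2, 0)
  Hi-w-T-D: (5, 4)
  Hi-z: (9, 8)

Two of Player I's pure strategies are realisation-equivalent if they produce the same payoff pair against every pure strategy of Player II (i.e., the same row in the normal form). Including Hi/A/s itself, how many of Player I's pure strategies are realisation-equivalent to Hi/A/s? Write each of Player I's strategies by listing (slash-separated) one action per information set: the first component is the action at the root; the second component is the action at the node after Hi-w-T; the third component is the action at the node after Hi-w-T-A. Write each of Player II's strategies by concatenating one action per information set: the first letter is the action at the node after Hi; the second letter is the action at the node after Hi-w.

Row for Hi/A/s (columns wH, wT, zH, zT): (9,2) (8,7) (9,8) (9,8).
Every one of Player I's information sets is on the play path for some reply by Player II when Player I follows Hi/A/s.
Changing the action at any of them therefore changes at least one column, so only Hi/A/s itself gives this row.

1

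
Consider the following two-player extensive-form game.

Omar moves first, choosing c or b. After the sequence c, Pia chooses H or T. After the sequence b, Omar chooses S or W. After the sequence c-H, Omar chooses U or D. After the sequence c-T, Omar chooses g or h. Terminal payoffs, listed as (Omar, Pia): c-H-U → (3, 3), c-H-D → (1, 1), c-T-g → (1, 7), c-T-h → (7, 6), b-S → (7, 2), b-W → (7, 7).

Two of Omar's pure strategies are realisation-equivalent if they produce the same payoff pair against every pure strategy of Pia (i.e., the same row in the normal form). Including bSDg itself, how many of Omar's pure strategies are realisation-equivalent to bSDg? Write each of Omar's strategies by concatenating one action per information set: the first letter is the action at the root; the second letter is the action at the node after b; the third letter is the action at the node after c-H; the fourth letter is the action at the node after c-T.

4

Row for bSDg (columns H, T): (7,2) (7,2).
Under bSDg, Omar's choice at the node after c-H and at the node after c-T can never be reached regardless of what Pia does, so varying those choices leaves every outcome unchanged.
Holding the reachable choices fixed and varying the unreachable ones freely already gives 2 × 2 = 4 equivalent strategies.
No other strategy reproduces this row, so those 4 are the full class: bSUg, bSUh, bSDg, bSDh.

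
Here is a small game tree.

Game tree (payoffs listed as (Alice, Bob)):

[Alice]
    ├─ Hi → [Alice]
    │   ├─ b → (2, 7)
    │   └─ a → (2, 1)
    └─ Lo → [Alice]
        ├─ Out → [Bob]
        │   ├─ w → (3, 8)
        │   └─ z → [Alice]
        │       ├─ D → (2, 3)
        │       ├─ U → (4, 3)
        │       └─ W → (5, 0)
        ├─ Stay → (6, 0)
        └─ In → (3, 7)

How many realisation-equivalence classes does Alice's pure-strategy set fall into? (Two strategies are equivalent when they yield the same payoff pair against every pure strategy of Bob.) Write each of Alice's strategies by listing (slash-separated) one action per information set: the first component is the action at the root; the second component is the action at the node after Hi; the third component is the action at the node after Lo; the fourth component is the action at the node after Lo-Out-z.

7

Alice has 36 pure strategies: Hi/b/Out/D, Hi/b/Out/U, Hi/b/Out/W, Hi/b/Stay/D, Hi/b/Stay/U, Hi/b/Stay/W, Hi/b/In/D, Hi/b/In/U, Hi/b/In/W, Hi/a/Out/D, Hi/a/Out/U, Hi/a/Out/W, Hi/a/Stay/D, Hi/a/Stay/U, Hi/a/Stay/W, Hi/a/In/D, Hi/a/In/U, Hi/a/In/W, Lo/b/Out/D, Lo/b/Out/U, Lo/b/Out/W, Lo/b/Stay/D, Lo/b/Stay/U, Lo/b/Stay/W, Lo/b/In/D, Lo/b/In/U, Lo/b/In/W, Lo/a/Out/D, Lo/a/Out/U, Lo/a/Out/W, Lo/a/Stay/D, Lo/a/Stay/U, Lo/a/Stay/W, Lo/a/In/D, Lo/a/In/U, Lo/a/In/W. Columns: w, z.
{Hi/b/Out/D, Hi/b/Out/U, Hi/b/Out/W, Hi/b/Stay/D, Hi/b/Stay/U, Hi/b/Stay/W, Hi/b/In/D, Hi/b/In/U, Hi/b/In/W} → row (2,7) (2,7)
{Hi/a/Out/D, Hi/a/Out/U, Hi/a/Out/W, Hi/a/Stay/D, Hi/a/Stay/U, Hi/a/Stay/W, Hi/a/In/D, Hi/a/In/U, Hi/a/In/W} → row (2,1) (2,1)
{Lo/b/Out/D, Lo/a/Out/D} → row (3,8) (2,3)
{Lo/b/Out/U, Lo/a/Out/U} → row (3,8) (4,3)
{Lo/b/Out/W, Lo/a/Out/W} → row (3,8) (5,0)
{Lo/b/Stay/D, Lo/b/Stay/U, Lo/b/Stay/W, Lo/a/Stay/D, Lo/a/Stay/U, Lo/a/Stay/W} → row (6,0) (6,0)
{Lo/b/In/D, Lo/b/In/U, Lo/b/In/W, Lo/a/In/D, Lo/a/In/U, Lo/a/In/W} → row (3,7) (3,7)
That's 7 distinct rows out of 36 strategies.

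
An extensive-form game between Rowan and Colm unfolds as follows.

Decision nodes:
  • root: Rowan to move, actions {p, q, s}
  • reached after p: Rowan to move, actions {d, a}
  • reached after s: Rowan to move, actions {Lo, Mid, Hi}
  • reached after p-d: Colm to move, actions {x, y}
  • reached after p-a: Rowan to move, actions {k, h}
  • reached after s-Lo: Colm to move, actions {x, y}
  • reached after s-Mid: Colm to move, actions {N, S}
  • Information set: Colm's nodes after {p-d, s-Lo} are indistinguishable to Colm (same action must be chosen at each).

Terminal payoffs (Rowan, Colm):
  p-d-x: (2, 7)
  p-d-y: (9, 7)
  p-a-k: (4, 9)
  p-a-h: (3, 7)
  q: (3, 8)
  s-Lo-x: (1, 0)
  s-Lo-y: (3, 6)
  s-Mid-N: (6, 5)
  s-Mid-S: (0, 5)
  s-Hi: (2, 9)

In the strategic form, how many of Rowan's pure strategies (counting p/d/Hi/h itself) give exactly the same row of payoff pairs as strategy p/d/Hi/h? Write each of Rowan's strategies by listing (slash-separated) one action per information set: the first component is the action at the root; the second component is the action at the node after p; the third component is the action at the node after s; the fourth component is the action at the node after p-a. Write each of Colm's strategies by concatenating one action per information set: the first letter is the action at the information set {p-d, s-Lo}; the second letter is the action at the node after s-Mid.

Row for p/d/Hi/h (columns xN, xS, yN, yS): (2,7) (2,7) (9,7) (9,7).
Under p/d/Hi/h, Rowan's choice at the node after s and at the node after p-a can never be reached regardless of what Colm does, so varying those choices leaves every outcome unchanged.
Holding the reachable choices fixed and varying the unreachable ones freely already gives 3 × 2 = 6 equivalent strategies.
No other strategy reproduces this row, so those 6 are the full class: p/d/Lo/k, p/d/Lo/h, p/d/Mid/k, p/d/Mid/h, p/d/Hi/k, p/d/Hi/h.

6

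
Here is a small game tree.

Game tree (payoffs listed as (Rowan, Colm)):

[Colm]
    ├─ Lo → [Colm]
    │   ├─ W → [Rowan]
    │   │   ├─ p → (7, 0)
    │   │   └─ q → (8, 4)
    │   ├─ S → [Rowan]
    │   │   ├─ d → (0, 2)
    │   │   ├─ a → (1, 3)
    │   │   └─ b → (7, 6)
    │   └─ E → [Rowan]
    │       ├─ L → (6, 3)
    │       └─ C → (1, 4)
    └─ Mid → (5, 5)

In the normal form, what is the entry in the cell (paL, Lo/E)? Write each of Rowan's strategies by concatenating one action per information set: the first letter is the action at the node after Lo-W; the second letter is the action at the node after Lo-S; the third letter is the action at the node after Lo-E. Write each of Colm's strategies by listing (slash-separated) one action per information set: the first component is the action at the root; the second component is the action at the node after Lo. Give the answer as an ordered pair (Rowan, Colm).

(6, 3)

Trace the play path from the root:
  Colm plays Lo
  Colm plays E at [Lo]
  Rowan plays L at [Lo-E]
→ terminal payoff (6, 3).
(Rowan's choice at the node after Lo-W is never reached on this path, so it doesn't affect the outcome.)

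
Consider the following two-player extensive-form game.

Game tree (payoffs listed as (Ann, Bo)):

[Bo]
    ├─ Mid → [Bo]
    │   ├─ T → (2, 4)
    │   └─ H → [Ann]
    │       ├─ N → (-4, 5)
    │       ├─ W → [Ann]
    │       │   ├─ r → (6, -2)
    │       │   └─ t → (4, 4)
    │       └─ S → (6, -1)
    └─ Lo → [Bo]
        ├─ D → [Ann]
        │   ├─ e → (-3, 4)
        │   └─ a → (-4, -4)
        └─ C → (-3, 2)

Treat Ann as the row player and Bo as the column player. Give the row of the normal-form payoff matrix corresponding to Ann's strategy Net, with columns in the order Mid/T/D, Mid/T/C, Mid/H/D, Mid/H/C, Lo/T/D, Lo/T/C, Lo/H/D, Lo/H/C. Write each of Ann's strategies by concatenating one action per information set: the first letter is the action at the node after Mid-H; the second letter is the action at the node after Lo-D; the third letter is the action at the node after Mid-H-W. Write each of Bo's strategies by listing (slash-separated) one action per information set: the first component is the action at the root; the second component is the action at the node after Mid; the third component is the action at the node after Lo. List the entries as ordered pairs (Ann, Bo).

(2,4) (2,4) (-4,5) (-4,5) (-3,4) (-3,2) (-3,4) (-3,2)

vs Mid/T/D: Bo plays Mid → Bo plays T at [Mid] → (2, 4)
vs Mid/T/C: Bo plays Mid → Bo plays T at [Mid] → (2, 4)
vs Mid/H/D: Bo plays Mid → Bo plays H at [Mid] → Ann plays N at [Mid-H] → (-4, 5)
vs Mid/H/C: Bo plays Mid → Bo plays H at [Mid] → Ann plays N at [Mid-H] → (-4, 5)
vs Lo/T/D: Bo plays Lo → Bo plays D at [Lo] → Ann plays e at [Lo-D] → (-3, 4)
vs Lo/T/C: Bo plays Lo → Bo plays C at [Lo] → (-3, 2)
vs Lo/H/D: Bo plays Lo → Bo plays D at [Lo] → Ann plays e at [Lo-D] → (-3, 4)
vs Lo/H/C: Bo plays Lo → Bo plays C at [Lo] → (-3, 2)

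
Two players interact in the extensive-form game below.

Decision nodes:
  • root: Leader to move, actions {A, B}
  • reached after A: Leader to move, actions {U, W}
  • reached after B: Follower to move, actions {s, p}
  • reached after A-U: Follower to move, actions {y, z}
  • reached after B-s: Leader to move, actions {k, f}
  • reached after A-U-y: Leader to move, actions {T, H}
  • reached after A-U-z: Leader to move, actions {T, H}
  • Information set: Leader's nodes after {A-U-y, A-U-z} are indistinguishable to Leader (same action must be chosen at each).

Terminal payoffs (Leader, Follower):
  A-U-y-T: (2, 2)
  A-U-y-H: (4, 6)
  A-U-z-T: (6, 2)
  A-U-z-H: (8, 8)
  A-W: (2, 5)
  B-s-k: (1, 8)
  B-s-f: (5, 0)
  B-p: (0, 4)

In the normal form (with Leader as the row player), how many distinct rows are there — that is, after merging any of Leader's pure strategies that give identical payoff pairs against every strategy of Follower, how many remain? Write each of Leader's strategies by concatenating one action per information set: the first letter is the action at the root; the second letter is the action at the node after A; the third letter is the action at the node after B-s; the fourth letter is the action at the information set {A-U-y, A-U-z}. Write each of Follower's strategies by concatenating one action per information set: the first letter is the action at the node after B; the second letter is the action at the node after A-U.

Leader has 16 pure strategies: AUkT, AUkH, AUfT, AUfH, AWkT, AWkH, AWfT, AWfH, BUkT, BUkH, BUfT, BUfH, BWkT, BWkH, BWfT, BWfH. Columns: sy, sz, py, pz.
{AUkT, AUfT} → row (2,2) (6,2) (2,2) (6,2)
{AUkH, AUfH} → row (4,6) (8,8) (4,6) (8,8)
{AWkT, AWkH, AWfT, AWfH} → row (2,5) (2,5) (2,5) (2,5)
{BUkT, BUkH, BWkT, BWkH} → row (1,8) (1,8) (0,4) (0,4)
{BUfT, BUfH, BWfT, BWfH} → row (5,0) (5,0) (0,4) (0,4)
That's 5 distinct rows out of 16 strategies.

5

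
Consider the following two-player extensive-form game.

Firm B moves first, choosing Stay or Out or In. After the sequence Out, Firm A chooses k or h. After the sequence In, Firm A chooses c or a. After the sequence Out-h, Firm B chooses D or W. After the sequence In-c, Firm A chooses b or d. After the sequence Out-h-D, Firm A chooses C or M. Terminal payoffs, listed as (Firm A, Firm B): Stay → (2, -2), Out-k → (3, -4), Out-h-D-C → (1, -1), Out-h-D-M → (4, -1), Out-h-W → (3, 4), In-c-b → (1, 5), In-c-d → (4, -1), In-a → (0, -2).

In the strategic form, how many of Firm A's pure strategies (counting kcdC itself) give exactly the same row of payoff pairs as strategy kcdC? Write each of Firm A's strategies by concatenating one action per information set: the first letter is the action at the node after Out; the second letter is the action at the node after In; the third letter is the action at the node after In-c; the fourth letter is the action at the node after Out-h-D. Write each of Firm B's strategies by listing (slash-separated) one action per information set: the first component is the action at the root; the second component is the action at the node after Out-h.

Row for kcdC (columns Stay/D, Stay/W, Out/D, Out/W, In/D, In/W): (2,-2) (2,-2) (3,-4) (3,-4) (4,-1) (4,-1).
Under kcdC, Firm A's choice at the node after Out-h-D can never be reached regardless of what Firm B does, so varying those choices leaves every outcome unchanged.
Holding the reachable choices fixed and varying the unreachable one freely already gives 2 equivalent strategies.
No other strategy reproduces this row, so those 2 are the full class: kcdC, kcdM.

2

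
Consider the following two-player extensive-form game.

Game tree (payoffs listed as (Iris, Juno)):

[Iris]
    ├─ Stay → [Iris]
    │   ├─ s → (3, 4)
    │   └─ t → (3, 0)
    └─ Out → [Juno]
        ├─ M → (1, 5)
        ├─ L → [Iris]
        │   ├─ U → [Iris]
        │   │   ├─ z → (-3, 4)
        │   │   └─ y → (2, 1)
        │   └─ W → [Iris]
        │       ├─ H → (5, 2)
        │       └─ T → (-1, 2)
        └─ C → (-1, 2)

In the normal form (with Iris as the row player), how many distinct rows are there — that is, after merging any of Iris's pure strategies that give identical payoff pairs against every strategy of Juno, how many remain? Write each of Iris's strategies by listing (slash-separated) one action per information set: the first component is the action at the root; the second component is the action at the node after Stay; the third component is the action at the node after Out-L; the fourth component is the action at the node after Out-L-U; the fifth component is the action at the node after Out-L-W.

Iris has 32 pure strategies: Stay/s/U/z/H, Stay/s/U/z/T, Stay/s/U/y/H, Stay/s/U/y/T, Stay/s/W/z/H, Stay/s/W/z/T, Stay/s/W/y/H, Stay/s/W/y/T, Stay/t/U/z/H, Stay/t/U/z/T, Stay/t/U/y/H, Stay/t/U/y/T, Stay/t/W/z/H, Stay/t/W/z/T, Stay/t/W/y/H, Stay/t/W/y/T, Out/s/U/z/H, Out/s/U/z/T, Out/s/U/y/H, Out/s/U/y/T, Out/s/W/z/H, Out/s/W/z/T, Out/s/W/y/H, Out/s/W/y/T, Out/t/U/z/H, Out/t/U/z/T, Out/t/U/y/H, Out/t/U/y/T, Out/t/W/z/H, Out/t/W/z/T, Out/t/W/y/H, Out/t/W/y/T. Columns: M, L, C.
{Stay/s/U/z/H, Stay/s/U/z/T, Stay/s/U/y/H, Stay/s/U/y/T, Stay/s/W/z/H, Stay/s/W/z/T, Stay/s/W/y/H, Stay/s/W/y/T} → row (3,4) (3,4) (3,4)
{Stay/t/U/z/H, Stay/t/U/z/T, Stay/t/U/y/H, Stay/t/U/y/T, Stay/t/W/z/H, Stay/t/W/z/T, Stay/t/W/y/H, Stay/t/W/y/T} → row (3,0) (3,0) (3,0)
{Out/s/U/z/H, Out/s/U/z/T, Out/t/U/z/H, Out/t/U/z/T} → row (1,5) (-3,4) (-1,2)
{Out/s/U/y/H, Out/s/U/y/T, Out/t/U/y/H, Out/t/U/y/T} → row (1,5) (2,1) (-1,2)
{Out/s/W/z/H, Out/s/W/y/H, Out/t/W/z/H, Out/t/W/y/H} → row (1,5) (5,2) (-1,2)
{Out/s/W/z/T, Out/s/W/y/T, Out/t/W/z/T, Out/t/W/y/T} → row (1,5) (-1,2) (-1,2)
That's 6 distinct rows out of 32 strategies.

6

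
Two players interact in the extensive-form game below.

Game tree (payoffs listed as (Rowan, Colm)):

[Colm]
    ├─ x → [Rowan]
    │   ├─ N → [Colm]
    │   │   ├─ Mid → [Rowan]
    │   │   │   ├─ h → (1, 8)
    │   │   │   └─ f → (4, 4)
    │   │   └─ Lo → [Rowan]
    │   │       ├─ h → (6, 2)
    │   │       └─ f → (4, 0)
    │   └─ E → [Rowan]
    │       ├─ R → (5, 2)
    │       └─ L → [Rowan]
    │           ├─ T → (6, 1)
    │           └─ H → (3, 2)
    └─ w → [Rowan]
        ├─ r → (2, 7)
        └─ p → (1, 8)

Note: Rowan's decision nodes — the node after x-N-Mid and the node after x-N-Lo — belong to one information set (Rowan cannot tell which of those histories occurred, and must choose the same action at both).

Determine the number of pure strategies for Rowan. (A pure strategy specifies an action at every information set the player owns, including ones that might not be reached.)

Rowan owns the node after x with actions {N, E} — two choices.
Rowan owns the node after w with actions {r, p} — two choices.
Rowan owns the node after x-E with actions {R, L} — two choices.
Rowan owns the information set {x-N-Mid, x-N-Lo} with actions {h, f} — two choices.
Rowan owns the node after x-E-L with actions {T, H} — two choices.
A pure strategy fixes one action at each information set independently, so the count is the product 2 × 2 × 2 × 2 × 2 = 32.

32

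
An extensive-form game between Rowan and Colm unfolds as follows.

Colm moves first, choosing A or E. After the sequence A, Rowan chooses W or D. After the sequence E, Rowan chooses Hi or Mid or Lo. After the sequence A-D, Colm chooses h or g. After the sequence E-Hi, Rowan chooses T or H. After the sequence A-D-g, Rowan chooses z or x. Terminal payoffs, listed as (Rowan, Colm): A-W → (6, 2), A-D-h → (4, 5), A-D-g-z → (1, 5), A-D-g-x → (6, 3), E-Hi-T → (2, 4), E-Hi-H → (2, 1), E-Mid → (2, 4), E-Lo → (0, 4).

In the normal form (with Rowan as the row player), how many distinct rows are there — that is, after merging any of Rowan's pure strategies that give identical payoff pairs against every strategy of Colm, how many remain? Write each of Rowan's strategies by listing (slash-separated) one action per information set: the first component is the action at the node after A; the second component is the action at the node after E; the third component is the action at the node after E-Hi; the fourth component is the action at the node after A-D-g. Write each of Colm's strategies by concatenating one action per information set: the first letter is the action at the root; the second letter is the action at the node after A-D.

Rowan has 24 pure strategies: W/Hi/T/z, W/Hi/T/x, W/Hi/H/z, W/Hi/H/x, W/Mid/T/z, W/Mid/T/x, W/Mid/H/z, W/Mid/H/x, W/Lo/T/z, W/Lo/T/x, W/Lo/H/z, W/Lo/H/x, D/Hi/T/z, D/Hi/T/x, D/Hi/H/z, D/Hi/H/x, D/Mid/T/z, D/Mid/T/x, D/Mid/H/z, D/Mid/H/x, D/Lo/T/z, D/Lo/T/x, D/Lo/H/z, D/Lo/H/x. Columns: Ah, Ag, Eh, Eg.
{W/Hi/T/z, W/Hi/T/x, W/Mid/T/z, W/Mid/T/x, W/Mid/H/z, W/Mid/H/x} → row (6,2) (6,2) (2,4) (2,4)
{W/Hi/H/z, W/Hi/H/x} → row (6,2) (6,2) (2,1) (2,1)
{W/Lo/T/z, W/Lo/T/x, W/Lo/H/z, W/Lo/H/x} → row (6,2) (6,2) (0,4) (0,4)
{D/Hi/T/z, D/Mid/T/z, D/Mid/H/z} → row (4,5) (1,5) (2,4) (2,4)
{D/Hi/T/x, D/Mid/T/x, D/Mid/H/x} → row (4,5) (6,3) (2,4) (2,4)
{D/Hi/H/z} → row (4,5) (1,5) (2,1) (2,1)
{D/Hi/H/x} → row (4,5) (6,3) (2,1) (2,1)
{D/Lo/T/z, D/Lo/H/z} → row (4,5) (1,5) (0,4) (0,4)
{D/Lo/T/x, D/Lo/H/x} → row (4,5) (6,3) (0,4) (0,4)
That's 9 distinct rows out of 24 strategies.

9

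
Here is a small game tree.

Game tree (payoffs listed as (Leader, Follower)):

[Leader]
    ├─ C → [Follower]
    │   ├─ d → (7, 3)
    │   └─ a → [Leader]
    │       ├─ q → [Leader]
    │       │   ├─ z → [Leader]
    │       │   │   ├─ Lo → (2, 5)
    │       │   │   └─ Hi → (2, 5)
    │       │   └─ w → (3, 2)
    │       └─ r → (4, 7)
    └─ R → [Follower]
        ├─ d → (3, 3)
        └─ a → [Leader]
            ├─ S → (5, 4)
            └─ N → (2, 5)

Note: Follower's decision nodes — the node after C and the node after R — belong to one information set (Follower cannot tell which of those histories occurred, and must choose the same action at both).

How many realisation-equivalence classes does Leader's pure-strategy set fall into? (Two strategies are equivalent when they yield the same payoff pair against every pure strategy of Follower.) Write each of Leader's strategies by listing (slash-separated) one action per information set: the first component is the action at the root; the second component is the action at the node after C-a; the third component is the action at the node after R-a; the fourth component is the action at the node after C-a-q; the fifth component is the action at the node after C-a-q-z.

Leader has 32 pure strategies: C/q/S/z/Lo, C/q/S/z/Hi, C/q/S/w/Lo, C/q/S/w/Hi, C/q/N/z/Lo, C/q/N/z/Hi, C/q/N/w/Lo, C/q/N/w/Hi, C/r/S/z/Lo, C/r/S/z/Hi, C/r/S/w/Lo, C/r/S/w/Hi, C/r/N/z/Lo, C/r/N/z/Hi, C/r/N/w/Lo, C/r/N/w/Hi, R/q/S/z/Lo, R/q/S/z/Hi, R/q/S/w/Lo, R/q/S/w/Hi, R/q/N/z/Lo, R/q/N/z/Hi, R/q/N/w/Lo, R/q/N/w/Hi, R/r/S/z/Lo, R/r/S/z/Hi, R/r/S/w/Lo, R/r/S/w/Hi, R/r/N/z/Lo, R/r/N/z/Hi, R/r/N/w/Lo, R/r/N/w/Hi. Columns: d, a.
{C/q/S/z/Lo, C/q/S/z/Hi, C/q/N/z/Lo, C/q/N/z/Hi} → row (7,3) (2,5)
{C/q/S/w/Lo, C/q/S/w/Hi, C/q/N/w/Lo, C/q/N/w/Hi} → row (7,3) (3,2)
{C/r/S/z/Lo, C/r/S/z/Hi, C/r/S/w/Lo, C/r/S/w/Hi, C/r/N/z/Lo, C/r/N/z/Hi, C/r/N/w/Lo, C/r/N/w/Hi} → row (7,3) (4,7)
{R/q/S/z/Lo, R/q/S/z/Hi, R/q/S/w/Lo, R/q/S/w/Hi, R/r/S/z/Lo, R/r/S/z/Hi, R/r/S/w/Lo, R/r/S/w/Hi} → row (3,3) (5,4)
{R/q/N/z/Lo, R/q/N/z/Hi, R/q/N/w/Lo, R/q/N/w/Hi, R/r/N/z/Lo, R/r/N/z/Hi, R/r/N/w/Lo, R/r/N/w/Hi} → row (3,3) (2,5)
That's 5 distinct rows out of 32 strategies.

5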